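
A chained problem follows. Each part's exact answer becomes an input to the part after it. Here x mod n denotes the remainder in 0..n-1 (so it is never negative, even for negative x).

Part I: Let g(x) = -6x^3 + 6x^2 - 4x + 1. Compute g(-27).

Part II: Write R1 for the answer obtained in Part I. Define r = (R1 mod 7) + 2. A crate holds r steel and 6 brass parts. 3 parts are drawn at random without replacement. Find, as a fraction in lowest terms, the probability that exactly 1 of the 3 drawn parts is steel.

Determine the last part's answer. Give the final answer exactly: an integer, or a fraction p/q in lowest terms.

9/22

Part I: -6*(-27)^3 + 6*(-27)^2 - 4*(-27)^1 + 1 = (118098) + (4374) + (108) + (1) = 122581; answer 122581
Part II: R1 = 122581; r = 6; total draws C(12,3) = 220; favorable C(6,1)*C(6,2) = 90; P = 9/22; answer 9/22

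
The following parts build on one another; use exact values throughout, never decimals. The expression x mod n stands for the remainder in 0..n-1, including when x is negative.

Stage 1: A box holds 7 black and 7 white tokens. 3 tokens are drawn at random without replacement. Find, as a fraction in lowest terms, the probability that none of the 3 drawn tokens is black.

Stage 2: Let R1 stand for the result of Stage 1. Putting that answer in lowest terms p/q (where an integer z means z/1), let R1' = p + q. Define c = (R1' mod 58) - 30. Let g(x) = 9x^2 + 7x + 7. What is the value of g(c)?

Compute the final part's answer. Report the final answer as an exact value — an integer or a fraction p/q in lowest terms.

Stage 1: total draws C(14,3) = 364; favorable C(7,3) = 35; P = 5/52; answer 5/52
Stage 2: R1 = 5/52; threaded value p + q = 57; c = 27; 9*(27)^2 + 7*(27)^1 + 7 = (6561) + (189) + (7) = 6757; answer 6757

6757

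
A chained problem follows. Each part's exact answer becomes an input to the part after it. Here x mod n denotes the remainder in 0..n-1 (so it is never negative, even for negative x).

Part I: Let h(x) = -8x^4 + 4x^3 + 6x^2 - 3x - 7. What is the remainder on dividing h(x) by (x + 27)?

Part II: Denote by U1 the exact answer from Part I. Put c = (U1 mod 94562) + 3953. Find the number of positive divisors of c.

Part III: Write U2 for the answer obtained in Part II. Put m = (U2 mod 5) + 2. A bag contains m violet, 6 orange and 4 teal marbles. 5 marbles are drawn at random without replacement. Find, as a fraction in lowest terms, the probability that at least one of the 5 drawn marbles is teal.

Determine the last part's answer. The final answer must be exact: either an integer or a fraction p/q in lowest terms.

129/143

Part I: remainder = value at the root: -8*(-27)^4 + 4*(-27)^3 + 6*(-27)^2 - 3*(-27)^1 - 7 = (-4251528) + (-78732) + (4374) + (81) + (-7) = -4325812; answer -4325812
Part II: U1 = -4325812; c = 27993; 27993 = 3 * 7 * 31 * 43; number of divisors = (1+1) * (1+1) * (1+1) * (1+1) = 16; answer 16
Part III: U2 = 16; m = 3; total draws C(13,5) = 1287; complement C(9,5) = 126; favorable 1287 - 126 = 1161; P = 129/143; answer 129/143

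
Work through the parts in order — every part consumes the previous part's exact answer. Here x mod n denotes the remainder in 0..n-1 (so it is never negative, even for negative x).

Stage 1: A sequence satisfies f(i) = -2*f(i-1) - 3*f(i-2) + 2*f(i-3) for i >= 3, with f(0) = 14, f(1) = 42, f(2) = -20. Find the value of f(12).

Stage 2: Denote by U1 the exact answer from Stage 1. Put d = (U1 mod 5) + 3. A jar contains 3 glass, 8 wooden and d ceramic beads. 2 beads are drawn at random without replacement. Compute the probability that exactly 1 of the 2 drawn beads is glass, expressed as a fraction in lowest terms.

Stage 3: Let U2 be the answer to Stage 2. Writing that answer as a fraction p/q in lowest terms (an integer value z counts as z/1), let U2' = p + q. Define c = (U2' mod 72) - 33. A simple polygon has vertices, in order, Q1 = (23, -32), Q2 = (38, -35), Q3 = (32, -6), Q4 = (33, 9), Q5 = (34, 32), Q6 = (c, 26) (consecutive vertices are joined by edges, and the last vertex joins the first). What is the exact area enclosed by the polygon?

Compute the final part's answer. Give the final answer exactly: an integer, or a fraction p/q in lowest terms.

Stage 1: f(3) = -2*(-20) - 3*(42) + 2*(14) = -58; iterating: f(3)=-58, f(4)=260, f(5)=-386, f(6)=-124, f(7)=1926, f(8)=-4252, f(9)=2478, f(10)=11652, f(11)=-39242, f(12)=48484; answer 48484
Stage 2: U1 = 48484; d = 7; total draws C(18,2) = 153; favorable C(3,1)*C(15,1) = 45; P = 5/17; answer 5/17
Stage 3: U2 = 5/17; threaded value p + q = 22; c = -11; cross terms: (23*-35 - 38*-32)=411, (38*-6 - 32*-35)=892, (32*9 - 33*-6)=486, (33*32 - 34*9)=750, (34*26 - -11*32)=1236, (-11*-32 - 23*26)=-246; twice the area = |3529| = 3529; area = 3529/2; answer 3529/2

3529/2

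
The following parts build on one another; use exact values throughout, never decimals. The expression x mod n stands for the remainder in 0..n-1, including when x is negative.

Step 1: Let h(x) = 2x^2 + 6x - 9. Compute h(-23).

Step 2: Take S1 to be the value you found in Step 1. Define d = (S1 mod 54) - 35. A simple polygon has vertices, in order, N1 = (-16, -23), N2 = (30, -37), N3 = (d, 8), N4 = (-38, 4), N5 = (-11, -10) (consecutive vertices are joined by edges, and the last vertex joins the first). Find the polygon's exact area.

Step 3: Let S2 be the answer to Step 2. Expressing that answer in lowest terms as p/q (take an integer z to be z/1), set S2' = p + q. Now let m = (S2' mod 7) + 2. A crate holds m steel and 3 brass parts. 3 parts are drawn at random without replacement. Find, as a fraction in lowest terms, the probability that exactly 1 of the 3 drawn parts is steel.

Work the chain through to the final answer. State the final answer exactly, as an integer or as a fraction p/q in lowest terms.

Step 1: 2*(-23)^2 + 6*(-23)^1 - 9 = (1058) + (-138) + (-9) = 911; answer 911
Step 2: S1 = 911; d = 12; cross terms: (-16*-37 - 30*-23)=1282, (30*8 - 12*-37)=684, (12*4 - -38*8)=352, (-38*-10 - -11*4)=424, (-11*-23 - -16*-10)=93; twice the area = |2835| = 2835; area = 2835/2; answer 2835/2
Step 3: S2 = 2835/2; threaded value p + q = 2837; m = 4; total draws C(7,3) = 35; favorable C(4,1)*C(3,2) = 12; P = 12/35; answer 12/35

12/35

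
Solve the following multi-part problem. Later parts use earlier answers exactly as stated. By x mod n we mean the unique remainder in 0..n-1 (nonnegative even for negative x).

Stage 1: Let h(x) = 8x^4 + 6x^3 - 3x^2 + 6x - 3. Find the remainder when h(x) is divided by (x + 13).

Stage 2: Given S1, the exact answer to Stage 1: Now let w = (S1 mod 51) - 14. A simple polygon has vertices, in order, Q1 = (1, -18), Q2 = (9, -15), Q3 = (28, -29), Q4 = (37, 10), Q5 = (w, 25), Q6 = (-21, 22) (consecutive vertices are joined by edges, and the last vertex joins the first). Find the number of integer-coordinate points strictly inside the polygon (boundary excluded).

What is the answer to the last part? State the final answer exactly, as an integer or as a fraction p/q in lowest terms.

1692

Stage 1: remainder = value at the root: 8*(-13)^4 + 6*(-13)^3 - 3*(-13)^2 + 6*(-13)^1 - 3 = (228488) + (-13182) + (-507) + (-78) + (-3) = 214718; answer 214718
Stage 2: S1 = 214718; w = -6; cross terms: (1*-15 - 9*-18)=147, (9*-29 - 28*-15)=159, (28*10 - 37*-29)=1353, (37*25 - -6*10)=985, (-6*22 - -21*25)=393, (-21*-18 - 1*22)=356; twice the area = |3393| = 3393; area = 3393/2; boundary points = 1 + 1 + 3 + 1 + 3 + 2 = 11; strictly interior points = area - boundary/2 + 1 = 1692; answer 1692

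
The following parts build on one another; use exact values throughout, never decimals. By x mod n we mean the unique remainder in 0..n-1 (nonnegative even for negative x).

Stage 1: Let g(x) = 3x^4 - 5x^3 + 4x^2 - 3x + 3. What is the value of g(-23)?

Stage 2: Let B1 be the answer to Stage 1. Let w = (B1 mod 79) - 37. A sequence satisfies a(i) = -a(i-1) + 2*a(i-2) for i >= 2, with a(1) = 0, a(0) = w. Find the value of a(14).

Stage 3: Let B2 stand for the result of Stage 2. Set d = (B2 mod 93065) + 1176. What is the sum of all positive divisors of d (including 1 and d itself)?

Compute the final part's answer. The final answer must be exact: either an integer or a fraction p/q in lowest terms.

Stage 1: 3*(-23)^4 - 5*(-23)^3 + 4*(-23)^2 - 3*(-23)^1 + 3 = (839523) + (60835) + (2116) + (69) + (3) = 902546; answer 902546
Stage 2: B1 = 902546; w = 13; a(2) = -1*(0) + 2*(13) = 26; iterating: a(2)=26, a(3)=-26, a(4)=78, a(5)=-130, a(6)=286, a(7)=-546, a(8)=1118, a(9)=-2210, a(10)=4446, a(11)=-8866, a(12)=17758, a(13)=-35490, a(14)=71006; answer 71006
Stage 3: B2 = 71006; d = 72182; 72182 = 2 * 11 * 17 * 193; sigma = (1 + 2) * (1 + 11) * (1 + 17) * (1 + 193) = 3 * 12 * 18 * 194 = 125712; answer 125712

125712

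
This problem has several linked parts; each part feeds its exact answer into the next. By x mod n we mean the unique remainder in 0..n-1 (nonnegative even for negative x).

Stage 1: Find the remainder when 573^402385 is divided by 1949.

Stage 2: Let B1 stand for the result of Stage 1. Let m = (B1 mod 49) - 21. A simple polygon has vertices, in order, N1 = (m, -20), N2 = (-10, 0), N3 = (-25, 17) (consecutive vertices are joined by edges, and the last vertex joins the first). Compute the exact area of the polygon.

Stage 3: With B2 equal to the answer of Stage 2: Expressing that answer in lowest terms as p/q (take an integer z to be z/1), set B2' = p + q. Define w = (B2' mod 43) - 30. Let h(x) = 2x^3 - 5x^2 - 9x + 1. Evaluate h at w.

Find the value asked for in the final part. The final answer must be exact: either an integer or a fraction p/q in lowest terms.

Stage 1: squarings mod 1949: 573^1=573, 573^2=897, 573^4=1621, 573^8=389, 573^16=1248, 573^32=253, 573^64=1641, 573^128=1312, 573^256=377, 573^512=1801, 573^1024=465, 573^2048=1835, 573^4096=1302, 573^8192=1523, 573^16384=219, 573^32768=1185, 573^65536=945, 573^131072=383, 573^262144=514; 573^402385 = 573^1 * 573^16 * 573^64 * 573^128 * 573^256 * 573^512 * 573^8192 * 573^131072 * 573^262144 = 1932 (mod 1949); answer 1932
Stage 2: B1 = 1932; m = 0; cross terms: (0*0 - -10*-20)=-200, (-10*17 - -25*0)=-170, (-25*-20 - 0*17)=500; twice the area = |130| = 130; area = 65; answer 65
Stage 3: B2 = 65; threaded value p + q = 66; w = -7; 2*(-7)^3 - 5*(-7)^2 - 9*(-7)^1 + 1 = (-686) + (-245) + (63) + (1) = -867; answer -867

-867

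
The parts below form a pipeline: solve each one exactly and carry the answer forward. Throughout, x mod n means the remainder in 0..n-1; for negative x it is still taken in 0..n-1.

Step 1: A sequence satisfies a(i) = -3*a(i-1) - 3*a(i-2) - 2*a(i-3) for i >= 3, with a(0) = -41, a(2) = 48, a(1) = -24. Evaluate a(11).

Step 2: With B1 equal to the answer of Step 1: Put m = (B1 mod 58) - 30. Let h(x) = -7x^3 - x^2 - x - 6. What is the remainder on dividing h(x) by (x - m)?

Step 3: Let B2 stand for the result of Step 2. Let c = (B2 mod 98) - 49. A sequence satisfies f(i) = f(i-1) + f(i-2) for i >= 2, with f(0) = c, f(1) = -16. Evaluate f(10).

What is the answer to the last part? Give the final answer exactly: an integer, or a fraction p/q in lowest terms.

-2478

Step 1: a(3) = -3*(48) - 3*(-24) - 2*(-41) = 10; iterating: a(3)=10, a(4)=-126, a(5)=252, a(6)=-398, a(7)=690, a(8)=-1380, a(9)=2866, a(10)=-5838, a(11)=11676; answer 11676
Step 2: B1 = 11676; m = -12; remainder = value at the root: -7*(-12)^3 - 1*(-12)^2 - 1*(-12)^1 - 6 = (12096) + (-144) + (12) + (-6) = 11958; answer 11958
Step 3: B2 = 11958; c = -47; f(2) = 1*(-16) + 1*(-47) = -63; iterating: f(2)=-63, f(3)=-79, f(4)=-142, f(5)=-221, f(6)=-363, f(7)=-584, f(8)=-947, f(9)=-1531, f(10)=-2478; answer -2478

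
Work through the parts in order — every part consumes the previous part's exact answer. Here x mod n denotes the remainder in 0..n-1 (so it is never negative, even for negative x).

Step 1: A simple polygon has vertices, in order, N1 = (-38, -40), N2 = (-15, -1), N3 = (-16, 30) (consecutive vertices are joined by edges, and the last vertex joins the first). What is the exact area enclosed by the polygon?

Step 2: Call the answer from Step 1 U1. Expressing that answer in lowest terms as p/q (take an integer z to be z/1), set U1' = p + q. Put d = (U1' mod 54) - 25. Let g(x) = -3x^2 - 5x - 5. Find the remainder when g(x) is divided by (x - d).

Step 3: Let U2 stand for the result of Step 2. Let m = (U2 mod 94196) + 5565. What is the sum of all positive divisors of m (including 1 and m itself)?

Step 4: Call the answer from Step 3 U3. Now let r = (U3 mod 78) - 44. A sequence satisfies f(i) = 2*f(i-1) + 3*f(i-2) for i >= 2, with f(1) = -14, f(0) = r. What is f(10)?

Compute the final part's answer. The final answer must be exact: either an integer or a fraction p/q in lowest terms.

Step 1: cross terms: (-38*-1 - -15*-40)=-562, (-15*30 - -16*-1)=-466, (-16*-40 - -38*30)=1780; twice the area = |752| = 752; area = 376; answer 376
Step 2: U1 = 376; threaded value p + q = 377; d = 28; remainder = value at the root: -3*(28)^2 - 5*(28)^1 - 5 = (-2352) + (-140) + (-5) = -2497; answer -2497
Step 3: U2 = -2497; m = 97264; 97264 = 2^4 * 6079; sigma = (1 + 2 + 4 + 8 + 16) * (1 + 6079) = 31 * 6080 = 188480; answer 188480
Step 4: U3 = 188480; r = -12; f(2) = 2*(-14) + 3*(-12) = -64; iterating: f(2)=-64, f(3)=-170, f(4)=-532, f(5)=-1574, f(6)=-4744, f(7)=-14210, f(8)=-42652, f(9)=-127934, f(10)=-383824; answer -383824

-383824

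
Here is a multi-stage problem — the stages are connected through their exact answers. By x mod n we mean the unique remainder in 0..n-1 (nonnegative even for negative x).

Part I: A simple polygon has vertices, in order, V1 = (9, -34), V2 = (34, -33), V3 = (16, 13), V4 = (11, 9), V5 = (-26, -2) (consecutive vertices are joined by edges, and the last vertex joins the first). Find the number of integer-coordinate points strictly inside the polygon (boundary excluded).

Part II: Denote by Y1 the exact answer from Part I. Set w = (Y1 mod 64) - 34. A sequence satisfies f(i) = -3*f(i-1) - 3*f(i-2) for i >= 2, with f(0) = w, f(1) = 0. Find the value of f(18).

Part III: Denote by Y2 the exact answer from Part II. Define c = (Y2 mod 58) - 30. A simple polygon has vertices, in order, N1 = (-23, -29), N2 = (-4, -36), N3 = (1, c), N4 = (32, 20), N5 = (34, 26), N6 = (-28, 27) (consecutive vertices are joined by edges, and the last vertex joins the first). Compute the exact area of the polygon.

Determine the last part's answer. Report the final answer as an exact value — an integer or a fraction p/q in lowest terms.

Part I: cross terms: (9*-33 - 34*-34)=859, (34*13 - 16*-33)=970, (16*9 - 11*13)=1, (11*-2 - -26*9)=212, (-26*-34 - 9*-2)=902; twice the area = |2944| = 2944; area = 1472; boundary points = 1 + 2 + 1 + 1 + 1 = 6; strictly interior points = area - boundary/2 + 1 = 1470; answer 1470
Part II: Y1 = 1470; w = 28; f(2) = -3*(0) - 3*(28) = -84; iterating: f(2)=-84, f(3)=252, f(4)=-504, f(5)=756, f(6)=-756, f(7)=0, f(8)=2268, f(9)=-6804, f(10)=13608, f(11)=-20412, f(12)=20412, f(13)=0, f(14)=-61236, f(15)=183708, f(16)=-367416, f(17)=551124, f(18)=-551124; answer -551124
Part III: Y2 = -551124; c = 20; cross terms: (-23*-36 - -4*-29)=712, (-4*20 - 1*-36)=-44, (1*20 - 32*20)=-620, (32*26 - 34*20)=152, (34*27 - -28*26)=1646, (-28*-29 - -23*27)=1433; twice the area = |3279| = 3279; area = 3279/2; answer 3279/2

3279/2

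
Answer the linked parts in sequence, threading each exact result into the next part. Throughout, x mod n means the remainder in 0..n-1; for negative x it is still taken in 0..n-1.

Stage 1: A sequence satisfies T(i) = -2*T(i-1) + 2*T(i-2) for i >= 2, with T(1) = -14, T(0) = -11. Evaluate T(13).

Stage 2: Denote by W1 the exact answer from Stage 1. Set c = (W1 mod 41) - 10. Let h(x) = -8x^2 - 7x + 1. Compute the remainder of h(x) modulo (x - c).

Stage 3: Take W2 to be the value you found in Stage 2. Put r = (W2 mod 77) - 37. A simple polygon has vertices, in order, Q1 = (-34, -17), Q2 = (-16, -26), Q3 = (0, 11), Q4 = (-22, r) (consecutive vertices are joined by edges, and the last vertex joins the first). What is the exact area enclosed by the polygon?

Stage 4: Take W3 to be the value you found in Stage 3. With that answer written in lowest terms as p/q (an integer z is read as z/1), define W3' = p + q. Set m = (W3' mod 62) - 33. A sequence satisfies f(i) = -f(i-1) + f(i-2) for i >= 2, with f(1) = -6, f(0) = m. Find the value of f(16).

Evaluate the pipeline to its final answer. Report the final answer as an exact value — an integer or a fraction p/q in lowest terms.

Stage 1: T(2) = -2*(-14) + 2*(-11) = 6; iterating: T(2)=6, T(3)=-40, T(4)=92, T(5)=-264, T(6)=712, T(7)=-1952, T(8)=5328, T(9)=-14560, T(10)=39776, T(11)=-108672, T(12)=296896, T(13)=-811136; answer -811136
Stage 2: W1 = -811136; c = -2; remainder = value at the root: -8*(-2)^2 - 7*(-2)^1 + 1 = (-32) + (14) + (1) = -17; answer -17
Stage 3: W2 = -17; r = 23; cross terms: (-34*-26 - -16*-17)=612, (-16*11 - 0*-26)=-176, (0*23 - -22*11)=242, (-22*-17 - -34*23)=1156; twice the area = |1834| = 1834; area = 917; answer 917
Stage 4: W3 = 917; threaded value p + q = 918; m = 17; f(2) = -1*(-6) + 1*(17) = 23; iterating: f(2)=23, f(3)=-29, f(4)=52, f(5)=-81, f(6)=133, f(7)=-214, f(8)=347, f(9)=-561, f(10)=908, f(11)=-1469, f(12)=2377, f(13)=-3846, f(14)=6223, f(15)=-10069, f(16)=16292; answer 16292

16292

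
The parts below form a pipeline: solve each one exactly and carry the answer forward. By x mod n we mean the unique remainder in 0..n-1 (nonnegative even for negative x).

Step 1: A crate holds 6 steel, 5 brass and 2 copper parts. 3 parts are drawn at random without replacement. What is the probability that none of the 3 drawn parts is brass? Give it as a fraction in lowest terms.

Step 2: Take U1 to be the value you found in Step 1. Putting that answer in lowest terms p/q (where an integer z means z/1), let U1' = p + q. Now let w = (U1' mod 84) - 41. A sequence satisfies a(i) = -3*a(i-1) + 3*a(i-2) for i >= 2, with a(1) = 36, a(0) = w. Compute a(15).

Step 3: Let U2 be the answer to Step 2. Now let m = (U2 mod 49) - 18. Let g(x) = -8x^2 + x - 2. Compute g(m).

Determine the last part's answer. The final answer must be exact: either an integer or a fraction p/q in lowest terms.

-401

Step 1: total draws C(13,3) = 286; favorable C(8,3) = 56; P = 28/143; answer 28/143
Step 2: U1 = 28/143; threaded value p + q = 171; w = -38; a(2) = -3*(36) + 3*(-38) = -222; iterating: a(2)=-222, a(3)=774, a(4)=-2988, a(5)=11286, a(6)=-42822, a(7)=162324, a(8)=-615438, a(9)=2333286, a(10)=-8846172, a(11)=33538374, a(12)=-127153638, a(13)=482076036, a(14)=-1827689022, a(15)=6929295174; answer 6929295174
Step 3: U2 = 6929295174; m = -7; -8*(-7)^2 + 1*(-7)^1 - 2 = (-392) + (-7) + (-2) = -401; answer -401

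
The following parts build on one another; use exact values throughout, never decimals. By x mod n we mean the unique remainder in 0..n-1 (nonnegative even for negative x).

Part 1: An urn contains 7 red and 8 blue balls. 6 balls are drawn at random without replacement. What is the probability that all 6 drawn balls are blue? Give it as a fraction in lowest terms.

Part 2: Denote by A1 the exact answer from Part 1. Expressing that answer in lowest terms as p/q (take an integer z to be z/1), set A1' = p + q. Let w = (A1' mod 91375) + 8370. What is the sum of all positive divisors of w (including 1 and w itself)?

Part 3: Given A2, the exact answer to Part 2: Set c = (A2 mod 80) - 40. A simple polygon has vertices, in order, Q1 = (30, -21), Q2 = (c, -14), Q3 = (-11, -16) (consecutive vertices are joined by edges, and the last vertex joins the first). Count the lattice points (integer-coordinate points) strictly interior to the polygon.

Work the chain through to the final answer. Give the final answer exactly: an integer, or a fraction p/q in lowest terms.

Part 1: total draws C(15,6) = 5005; favorable C(8,6) = 28; P = 4/715; answer 4/715
Part 2: A1 = 4/715; threaded value p + q = 719; w = 9089; 9089 = 61 * 149; sigma = (1 + 61) * (1 + 149) = 62 * 150 = 9300; answer 9300
Part 3: A2 = 9300; c = -20; cross terms: (30*-14 - -20*-21)=-840, (-20*-16 - -11*-14)=166, (-11*-21 - 30*-16)=711; twice the area = |37| = 37; area = 37/2; boundary points = 1 + 1 + 1 = 3; strictly interior points = area - boundary/2 + 1 = 18; answer 18

18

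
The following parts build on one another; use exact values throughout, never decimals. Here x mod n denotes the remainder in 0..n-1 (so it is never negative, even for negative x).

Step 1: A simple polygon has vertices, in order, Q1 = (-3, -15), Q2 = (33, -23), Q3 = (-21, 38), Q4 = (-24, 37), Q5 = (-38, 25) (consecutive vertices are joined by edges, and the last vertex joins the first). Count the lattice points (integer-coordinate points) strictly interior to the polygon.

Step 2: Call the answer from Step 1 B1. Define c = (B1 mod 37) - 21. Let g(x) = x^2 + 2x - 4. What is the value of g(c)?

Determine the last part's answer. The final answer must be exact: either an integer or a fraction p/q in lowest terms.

59

Step 1: cross terms: (-3*-23 - 33*-15)=564, (33*38 - -21*-23)=771, (-21*37 - -24*38)=135, (-24*25 - -38*37)=806, (-38*-15 - -3*25)=645; twice the area = |2921| = 2921; area = 2921/2; boundary points = 4 + 1 + 1 + 2 + 5 = 13; strictly interior points = area - boundary/2 + 1 = 1455; answer 1455
Step 2: B1 = 1455; c = -9; 1*(-9)^2 + 2*(-9)^1 - 4 = (81) + (-18) + (-4) = 59; answer 59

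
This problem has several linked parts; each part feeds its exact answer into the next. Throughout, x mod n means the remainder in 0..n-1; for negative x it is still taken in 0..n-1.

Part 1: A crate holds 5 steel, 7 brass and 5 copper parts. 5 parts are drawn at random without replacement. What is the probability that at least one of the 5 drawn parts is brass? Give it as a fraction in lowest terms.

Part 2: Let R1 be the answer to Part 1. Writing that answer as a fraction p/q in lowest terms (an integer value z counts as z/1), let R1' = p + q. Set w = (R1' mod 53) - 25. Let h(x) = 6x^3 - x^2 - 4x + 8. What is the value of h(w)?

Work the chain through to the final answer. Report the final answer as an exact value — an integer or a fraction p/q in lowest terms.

-24760

Part 1: total draws C(17,5) = 6188; complement C(10,5) = 252; favorable 6188 - 252 = 5936; P = 212/221; answer 212/221
Part 2: R1 = 212/221; threaded value p + q = 433; w = -16; 6*(-16)^3 - 1*(-16)^2 - 4*(-16)^1 + 8 = (-24576) + (-256) + (64) + (8) = -24760; answer -24760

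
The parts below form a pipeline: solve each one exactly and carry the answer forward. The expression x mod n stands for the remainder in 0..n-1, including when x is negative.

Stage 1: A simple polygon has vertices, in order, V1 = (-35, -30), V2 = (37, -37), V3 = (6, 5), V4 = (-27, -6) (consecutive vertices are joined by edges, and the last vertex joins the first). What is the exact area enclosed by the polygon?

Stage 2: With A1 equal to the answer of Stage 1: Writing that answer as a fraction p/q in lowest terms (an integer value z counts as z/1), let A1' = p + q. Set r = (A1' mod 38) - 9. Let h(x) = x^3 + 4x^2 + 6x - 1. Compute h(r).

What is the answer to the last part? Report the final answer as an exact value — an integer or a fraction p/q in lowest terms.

Stage 1: cross terms: (-35*-37 - 37*-30)=2405, (37*5 - 6*-37)=407, (6*-6 - -27*5)=99, (-27*-30 - -35*-6)=600; twice the area = |3511| = 3511; area = 3511/2; answer 3511/2
Stage 2: A1 = 3511/2; threaded value p + q = 3513; r = 8; 1*(8)^3 + 4*(8)^2 + 6*(8)^1 - 1 = (512) + (256) + (48) + (-1) = 815; answer 815

815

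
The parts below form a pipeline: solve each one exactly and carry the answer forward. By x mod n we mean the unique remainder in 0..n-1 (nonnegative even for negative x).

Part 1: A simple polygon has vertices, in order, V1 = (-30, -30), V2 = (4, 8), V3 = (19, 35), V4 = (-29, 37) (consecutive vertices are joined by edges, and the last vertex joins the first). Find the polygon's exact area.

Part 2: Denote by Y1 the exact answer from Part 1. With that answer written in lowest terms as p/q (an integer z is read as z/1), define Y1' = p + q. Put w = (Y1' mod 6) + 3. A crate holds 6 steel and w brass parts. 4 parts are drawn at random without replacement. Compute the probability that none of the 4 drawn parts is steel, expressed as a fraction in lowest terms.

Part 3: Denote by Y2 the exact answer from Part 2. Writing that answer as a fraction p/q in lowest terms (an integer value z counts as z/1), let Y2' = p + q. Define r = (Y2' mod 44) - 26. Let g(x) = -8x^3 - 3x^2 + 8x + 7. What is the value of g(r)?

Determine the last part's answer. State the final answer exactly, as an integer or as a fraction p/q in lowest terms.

172

Part 1: cross terms: (-30*8 - 4*-30)=-120, (4*35 - 19*8)=-12, (19*37 - -29*35)=1718, (-29*-30 - -30*37)=1980; twice the area = |3566| = 3566; area = 1783; answer 1783
Part 2: Y1 = 1783; threaded value p + q = 1784; w = 5; total draws C(11,4) = 330; favorable C(5,4) = 5; P = 1/66; answer 1/66
Part 3: Y2 = 1/66; threaded value p + q = 67; r = -3; -8*(-3)^3 - 3*(-3)^2 + 8*(-3)^1 + 7 = (216) + (-27) + (-24) + (7) = 172; answer 172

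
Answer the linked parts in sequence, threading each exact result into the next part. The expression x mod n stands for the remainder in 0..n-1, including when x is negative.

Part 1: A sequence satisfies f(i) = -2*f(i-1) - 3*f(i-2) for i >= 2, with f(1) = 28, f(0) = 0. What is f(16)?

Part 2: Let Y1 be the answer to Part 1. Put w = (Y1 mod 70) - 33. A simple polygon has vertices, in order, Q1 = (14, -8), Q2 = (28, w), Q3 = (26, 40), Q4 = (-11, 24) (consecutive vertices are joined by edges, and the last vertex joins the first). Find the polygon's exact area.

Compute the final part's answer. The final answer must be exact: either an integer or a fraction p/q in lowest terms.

1110

Part 1: f(2) = -2*(28) - 3*(0) = -56; iterating: f(2)=-56, f(3)=28, f(4)=112, f(5)=-308, f(6)=280, f(7)=364, f(8)=-1568, f(9)=2044, f(10)=616, f(11)=-7364, f(12)=12880, f(13)=-3668, f(14)=-31304, f(15)=73612, f(16)=-53312; answer -53312
Part 2: Y1 = -53312; w = -5; cross terms: (14*-5 - 28*-8)=154, (28*40 - 26*-5)=1250, (26*24 - -11*40)=1064, (-11*-8 - 14*24)=-248; twice the area = |2220| = 2220; area = 1110; answer 1110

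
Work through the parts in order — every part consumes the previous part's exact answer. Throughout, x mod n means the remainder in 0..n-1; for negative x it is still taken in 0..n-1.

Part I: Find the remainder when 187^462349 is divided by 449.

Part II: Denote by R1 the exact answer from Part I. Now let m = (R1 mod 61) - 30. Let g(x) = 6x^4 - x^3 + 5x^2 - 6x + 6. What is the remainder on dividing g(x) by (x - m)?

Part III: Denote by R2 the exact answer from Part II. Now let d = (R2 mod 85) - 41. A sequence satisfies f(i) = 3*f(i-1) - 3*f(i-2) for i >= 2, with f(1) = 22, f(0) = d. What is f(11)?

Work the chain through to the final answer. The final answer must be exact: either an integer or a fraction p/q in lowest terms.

Part I: squarings mod 449: 187^1=187, 187^2=396, 187^4=115, 187^8=204, 187^16=308, 187^32=125, 187^64=359, 187^128=18, 187^256=324, 187^512=359, 187^1024=18, 187^2048=324, 187^4096=359, 187^8192=18, 187^16384=324, 187^32768=359, 187^65536=18, 187^131072=324, 187^262144=359; 187^462349 = 187^1 * 187^4 * 187^8 * 187^512 * 187^1024 * 187^2048 * 187^65536 * 187^131072 * 187^262144 = 290 (mod 449); answer 290
Part II: R1 = 290; m = 16; remainder = value at the root: 6*(16)^4 - 1*(16)^3 + 5*(16)^2 - 6*(16)^1 + 6 = (393216) + (-4096) + (1280) + (-96) + (6) = 390310; answer 390310
Part III: R2 = 390310; d = 34; f(2) = 3*(22) - 3*(34) = -36; iterating: f(2)=-36, f(3)=-174, f(4)=-414, f(5)=-720, f(6)=-918, f(7)=-594, f(8)=972, f(9)=4698, f(10)=11178, f(11)=19440; answer 19440

19440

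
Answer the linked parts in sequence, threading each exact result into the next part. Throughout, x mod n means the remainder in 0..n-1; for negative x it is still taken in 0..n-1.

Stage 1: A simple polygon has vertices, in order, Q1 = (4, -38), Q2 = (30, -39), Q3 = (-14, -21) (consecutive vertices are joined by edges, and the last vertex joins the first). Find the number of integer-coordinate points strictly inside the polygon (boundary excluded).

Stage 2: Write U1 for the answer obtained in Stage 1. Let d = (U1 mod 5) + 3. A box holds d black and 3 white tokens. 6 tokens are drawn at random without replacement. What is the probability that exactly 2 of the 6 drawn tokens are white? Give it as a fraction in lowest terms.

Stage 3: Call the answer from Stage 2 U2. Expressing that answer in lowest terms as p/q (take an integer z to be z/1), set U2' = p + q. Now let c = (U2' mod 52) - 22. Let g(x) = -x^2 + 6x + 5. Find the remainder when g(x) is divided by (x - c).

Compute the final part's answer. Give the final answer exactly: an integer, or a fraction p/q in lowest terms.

Stage 1: cross terms: (4*-39 - 30*-38)=984, (30*-21 - -14*-39)=-1176, (-14*-38 - 4*-21)=616; twice the area = |424| = 424; area = 212; boundary points = 1 + 2 + 1 = 4; strictly interior points = area - boundary/2 + 1 = 211; answer 211
Stage 2: U1 = 211; d = 4; total draws C(7,6) = 7; favorable C(3,2)*C(4,4) = 3; P = 3/7; answer 3/7
Stage 3: U2 = 3/7; threaded value p + q = 10; c = -12; remainder = value at the root: -1*(-12)^2 + 6*(-12)^1 + 5 = (-144) + (-72) + (5) = -211; answer -211

-211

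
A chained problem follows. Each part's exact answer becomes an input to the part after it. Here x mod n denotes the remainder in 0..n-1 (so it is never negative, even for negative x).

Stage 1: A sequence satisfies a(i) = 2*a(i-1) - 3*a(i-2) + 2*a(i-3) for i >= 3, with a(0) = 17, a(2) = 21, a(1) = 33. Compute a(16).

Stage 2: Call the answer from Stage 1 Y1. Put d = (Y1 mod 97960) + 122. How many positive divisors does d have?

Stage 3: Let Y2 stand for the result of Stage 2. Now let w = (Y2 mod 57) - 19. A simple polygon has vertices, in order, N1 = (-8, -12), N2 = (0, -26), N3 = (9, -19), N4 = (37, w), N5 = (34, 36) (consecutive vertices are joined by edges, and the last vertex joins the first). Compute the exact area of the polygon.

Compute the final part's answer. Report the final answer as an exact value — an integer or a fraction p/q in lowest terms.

1366

Stage 1: a(3) = 2*(21) - 3*(33) + 2*(17) = -23; iterating: a(3)=-23, a(4)=-43, a(5)=25, a(6)=133, a(7)=105, a(8)=-139, a(9)=-327, a(10)=-27, a(11)=649, a(12)=725, a(13)=-551, a(14)=-1979, a(15)=-855, a(16)=3125; answer 3125
Stage 2: Y1 = 3125; d = 3247; 3247 = 17 * 191; number of divisors = (1+1) * (1+1) = 4; answer 4
Stage 3: Y2 = 4; w = -15; cross terms: (-8*-26 - 0*-12)=208, (0*-19 - 9*-26)=234, (9*-15 - 37*-19)=568, (37*36 - 34*-15)=1842, (34*-12 - -8*36)=-120; twice the area = |2732| = 2732; area = 1366; answer 1366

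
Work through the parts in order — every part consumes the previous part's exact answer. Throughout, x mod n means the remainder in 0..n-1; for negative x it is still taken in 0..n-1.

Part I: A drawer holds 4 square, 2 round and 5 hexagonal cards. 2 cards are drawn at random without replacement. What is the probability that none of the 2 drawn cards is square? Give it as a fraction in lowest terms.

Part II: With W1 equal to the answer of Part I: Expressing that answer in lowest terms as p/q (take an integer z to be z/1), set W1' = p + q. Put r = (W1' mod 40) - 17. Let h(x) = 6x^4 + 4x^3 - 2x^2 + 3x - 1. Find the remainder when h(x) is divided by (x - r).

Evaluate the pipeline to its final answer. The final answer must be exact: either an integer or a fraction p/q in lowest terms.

Part I: total draws C(11,2) = 55; favorable C(7,2) = 21; P = 21/55; answer 21/55
Part II: W1 = 21/55; threaded value p + q = 76; r = 19; remainder = value at the root: 6*(19)^4 + 4*(19)^3 - 2*(19)^2 + 3*(19)^1 - 1 = (781926) + (27436) + (-722) + (57) + (-1) = 808696; answer 808696

808696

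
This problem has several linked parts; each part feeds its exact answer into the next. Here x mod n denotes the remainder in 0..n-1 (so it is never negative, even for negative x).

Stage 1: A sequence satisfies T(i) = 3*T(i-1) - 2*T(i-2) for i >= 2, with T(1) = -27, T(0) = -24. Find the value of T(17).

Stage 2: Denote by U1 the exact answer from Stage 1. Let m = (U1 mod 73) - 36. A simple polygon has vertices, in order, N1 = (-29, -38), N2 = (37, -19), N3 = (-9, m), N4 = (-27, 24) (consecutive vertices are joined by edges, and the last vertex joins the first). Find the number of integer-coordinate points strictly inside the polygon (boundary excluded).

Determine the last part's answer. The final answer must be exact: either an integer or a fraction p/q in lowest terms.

940

Stage 1: T(2) = 3*(-27) - 2*(-24) = -33; iterating: T(2)=-33, T(3)=-45, T(4)=-69, T(5)=-117, T(6)=-213, T(7)=-405, T(8)=-789, T(9)=-1557, T(10)=-3093, T(11)=-6165, T(12)=-12309, T(13)=-24597, T(14)=-49173, T(15)=-98325, T(16)=-196629, T(17)=-393237; answer -393237
Stage 2: U1 = -393237; m = -22; cross terms: (-29*-19 - 37*-38)=1957, (37*-22 - -9*-19)=-985, (-9*24 - -27*-22)=-810, (-27*-38 - -29*24)=1722; twice the area = |1884| = 1884; area = 942; boundary points = 1 + 1 + 2 + 2 = 6; strictly interior points = area - boundary/2 + 1 = 940; answer 940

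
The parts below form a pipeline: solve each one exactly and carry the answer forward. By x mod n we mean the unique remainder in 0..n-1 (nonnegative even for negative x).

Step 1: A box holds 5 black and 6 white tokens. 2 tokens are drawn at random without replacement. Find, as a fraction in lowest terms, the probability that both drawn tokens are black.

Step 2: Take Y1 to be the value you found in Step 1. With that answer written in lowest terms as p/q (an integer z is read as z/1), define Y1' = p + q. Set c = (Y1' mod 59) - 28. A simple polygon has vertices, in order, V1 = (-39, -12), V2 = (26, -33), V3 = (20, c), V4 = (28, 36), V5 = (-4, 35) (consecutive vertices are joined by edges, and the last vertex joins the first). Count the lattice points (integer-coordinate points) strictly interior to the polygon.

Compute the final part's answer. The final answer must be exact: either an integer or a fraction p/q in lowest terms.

Step 1: total draws C(11,2) = 55; favorable C(5,2) = 10; P = 2/11; answer 2/11
Step 2: Y1 = 2/11; threaded value p + q = 13; c = -15; cross terms: (-39*-33 - 26*-12)=1599, (26*-15 - 20*-33)=270, (20*36 - 28*-15)=1140, (28*35 - -4*36)=1124, (-4*-12 - -39*35)=1413; twice the area = |5546| = 5546; area = 2773; boundary points = 1 + 6 + 1 + 1 + 1 = 10; strictly interior points = area - boundary/2 + 1 = 2769; answer 2769

2769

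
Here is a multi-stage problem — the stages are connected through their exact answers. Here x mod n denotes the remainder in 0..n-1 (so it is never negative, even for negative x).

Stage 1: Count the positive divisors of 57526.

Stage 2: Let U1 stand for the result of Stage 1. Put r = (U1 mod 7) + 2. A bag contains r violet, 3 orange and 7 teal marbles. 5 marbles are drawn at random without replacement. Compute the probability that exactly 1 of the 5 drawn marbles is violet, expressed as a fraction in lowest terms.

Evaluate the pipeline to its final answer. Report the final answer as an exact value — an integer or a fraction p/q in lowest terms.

105/442

Stage 1: 57526 = 2 * 7^2 * 587; number of divisors = (1+1) * (2+1) * (1+1) = 12; answer 12
Stage 2: U1 = 12; r = 7; total draws C(17,5) = 6188; favorable C(7,1)*C(10,4) = 1470; P = 105/442; answer 105/442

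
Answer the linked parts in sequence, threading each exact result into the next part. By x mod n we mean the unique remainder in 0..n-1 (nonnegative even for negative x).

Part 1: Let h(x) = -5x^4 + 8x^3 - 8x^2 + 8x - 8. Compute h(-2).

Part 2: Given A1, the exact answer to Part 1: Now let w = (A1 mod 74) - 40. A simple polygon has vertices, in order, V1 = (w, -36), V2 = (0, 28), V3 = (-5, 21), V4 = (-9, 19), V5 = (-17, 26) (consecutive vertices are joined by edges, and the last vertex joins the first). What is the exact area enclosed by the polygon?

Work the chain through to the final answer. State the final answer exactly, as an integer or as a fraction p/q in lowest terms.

Part 1: -5*(-2)^4 + 8*(-2)^3 - 8*(-2)^2 + 8*(-2)^1 - 8 = (-80) + (-64) + (-32) + (-16) + (-8) = -200; answer -200
Part 2: A1 = -200; w = -18; cross terms: (-18*28 - 0*-36)=-504, (0*21 - -5*28)=140, (-5*19 - -9*21)=94, (-9*26 - -17*19)=89, (-17*-36 - -18*26)=1080; twice the area = |899| = 899; area = 899/2; answer 899/2

899/2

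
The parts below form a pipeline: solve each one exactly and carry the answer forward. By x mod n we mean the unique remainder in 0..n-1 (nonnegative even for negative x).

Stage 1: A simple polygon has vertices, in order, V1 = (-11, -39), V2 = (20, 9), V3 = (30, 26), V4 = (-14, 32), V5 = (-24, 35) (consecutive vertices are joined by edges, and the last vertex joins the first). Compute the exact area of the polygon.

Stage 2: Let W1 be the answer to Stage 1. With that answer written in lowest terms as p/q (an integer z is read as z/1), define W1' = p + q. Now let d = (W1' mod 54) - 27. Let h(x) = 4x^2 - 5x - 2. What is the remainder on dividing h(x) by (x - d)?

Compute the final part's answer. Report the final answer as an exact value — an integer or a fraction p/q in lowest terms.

427

Stage 1: cross terms: (-11*9 - 20*-39)=681, (20*26 - 30*9)=250, (30*32 - -14*26)=1324, (-14*35 - -24*32)=278, (-24*-39 - -11*35)=1321; twice the area = |3854| = 3854; area = 1927; answer 1927
Stage 2: W1 = 1927; threaded value p + q = 1928; d = 11; remainder = value at the root: 4*(11)^2 - 5*(11)^1 - 2 = (484) + (-55) + (-2) = 427; answer 427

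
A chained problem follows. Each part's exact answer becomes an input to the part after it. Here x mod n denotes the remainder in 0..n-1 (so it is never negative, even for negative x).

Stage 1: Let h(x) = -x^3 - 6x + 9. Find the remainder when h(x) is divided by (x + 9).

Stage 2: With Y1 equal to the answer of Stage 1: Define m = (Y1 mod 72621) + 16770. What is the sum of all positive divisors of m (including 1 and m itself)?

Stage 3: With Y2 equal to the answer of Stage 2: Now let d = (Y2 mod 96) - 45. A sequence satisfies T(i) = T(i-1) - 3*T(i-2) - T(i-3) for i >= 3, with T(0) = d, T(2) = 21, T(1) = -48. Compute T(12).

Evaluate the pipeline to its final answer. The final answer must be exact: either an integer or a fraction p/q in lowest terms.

-13197

Stage 1: remainder = value at the root: -1*(-9)^3 - 6*(-9)^1 + 9 = (729) + (54) + (9) = 792; answer 792
Stage 2: Y1 = 792; m = 17562; 17562 = 2 * 3 * 2927; sigma = (1 + 2) * (1 + 3) * (1 + 2927) = 3 * 4 * 2928 = 35136; answer 35136
Stage 3: Y2 = 35136; d = -45; T(3) = 1*(21) - 3*(-48) - 1*(-45) = 210; iterating: T(3)=210, T(4)=195, T(5)=-456, T(6)=-1251, T(7)=-78, T(8)=4131, T(9)=5616, T(10)=-6699, T(11)=-27678, T(12)=-13197; answer -13197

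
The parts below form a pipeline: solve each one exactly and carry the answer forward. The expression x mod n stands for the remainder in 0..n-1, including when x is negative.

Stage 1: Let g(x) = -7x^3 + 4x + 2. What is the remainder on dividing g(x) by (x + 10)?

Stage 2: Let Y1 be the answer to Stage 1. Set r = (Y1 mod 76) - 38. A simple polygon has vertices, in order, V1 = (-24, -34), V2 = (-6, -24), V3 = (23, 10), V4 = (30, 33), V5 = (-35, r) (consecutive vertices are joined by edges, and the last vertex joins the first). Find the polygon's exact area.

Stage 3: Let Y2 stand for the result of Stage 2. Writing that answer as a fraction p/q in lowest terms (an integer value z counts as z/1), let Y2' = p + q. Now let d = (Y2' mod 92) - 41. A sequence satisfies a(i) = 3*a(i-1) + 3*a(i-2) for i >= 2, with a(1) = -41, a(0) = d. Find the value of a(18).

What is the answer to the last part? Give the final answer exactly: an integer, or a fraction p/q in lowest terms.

Stage 1: remainder = value at the root: -7*(-10)^3 + 4*(-10)^1 + 2 = (7000) + (-40) + (2) = 6962; answer 6962
Stage 2: Y1 = 6962; r = 8; cross terms: (-24*-24 - -6*-34)=372, (-6*10 - 23*-24)=492, (23*33 - 30*10)=459, (30*8 - -35*33)=1395, (-35*-34 - -24*8)=1382; twice the area = |4100| = 4100; area = 2050; answer 2050
Stage 3: Y2 = 2050; threaded value p + q = 2051; d = -14; a(2) = 3*(-41) + 3*(-14) = -165; iterating: a(2)=-165, a(3)=-618, a(4)=-2349, a(5)=-8901, a(6)=-33750, a(7)=-127953, a(8)=-485109, a(9)=-1839186, a(10)=-6972885, a(11)=-26436213, a(12)=-100227294, a(13)=-379990521, a(14)=-1440653445, a(15)=-5461931898, a(16)=-20707756029, a(17)=-78509063781, a(18)=-297650459430; answer -297650459430

-297650459430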